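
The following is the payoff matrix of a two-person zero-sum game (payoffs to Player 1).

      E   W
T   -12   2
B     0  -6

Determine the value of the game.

-18/5

Row minima: T → -12, B → -6; maximin = -6.
Column maxima: E → 0, W → 2; minimax = 0.
-6 ≠ 0, so there is no saddle point; optimal play is mixed.
Let Player 1 play T with probability p. Expected payoff against E: (-12)p + 0(1−p) = −12p; against W: 2p + (-6)(1−p) = 8p − 6.
Setting these equal: −12p = 8p − 6 ⇒ −20p = -6 ⇒ p = 3/10, and the value is (-12)·(3/10) = -18/5.
For Player 2: with q = P(E), equating T's and B's payoffs gives −14q + 2 = 6q − 6 ⇒ q = 2/5.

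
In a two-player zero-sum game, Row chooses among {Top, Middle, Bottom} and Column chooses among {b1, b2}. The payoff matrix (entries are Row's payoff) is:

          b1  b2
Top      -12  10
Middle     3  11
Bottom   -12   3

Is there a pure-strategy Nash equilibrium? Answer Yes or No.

Row minima: Top → -12, Middle → 3, Bottom → -12; maximin = 3.
Column maxima: b1 → 3, b2 → 11; minimax = 3.
maximin = minimax = 3, so a saddle point exists.

Yes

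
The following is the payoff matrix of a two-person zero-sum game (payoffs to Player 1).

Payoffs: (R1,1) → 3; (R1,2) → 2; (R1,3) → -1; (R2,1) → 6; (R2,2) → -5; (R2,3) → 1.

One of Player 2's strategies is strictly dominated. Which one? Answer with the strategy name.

1

2 holds Player 1's payoff strictly below 1 in every row: 2 < 3, -5 < 6.
So 1 is strictly dominated for Player 2.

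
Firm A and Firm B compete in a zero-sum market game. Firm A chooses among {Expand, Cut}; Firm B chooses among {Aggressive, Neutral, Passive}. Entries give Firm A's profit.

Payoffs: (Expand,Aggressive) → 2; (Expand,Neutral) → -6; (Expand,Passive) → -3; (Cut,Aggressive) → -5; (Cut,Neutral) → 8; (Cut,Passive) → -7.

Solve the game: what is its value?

-11/3

Row minima: Expand → -6, Cut → -7; maximin = -6.
Column maxima: Aggressive → 2, Neutral → 8, Passive → -3; minimax = -3.
-6 ≠ -3, so there is no saddle point; optimal play is mixed.
Aggressive is strictly dominated by Passive (it gives Firm A strictly more in every row), so Firm B never plays it.
On the remaining 2×2 (Expand, Cut vs Neutral, Passive):
Let Firm A play Expand with probability p. Expected payoff against Neutral: (-6)p + 8(1−p) = −14p + 8; against Passive: (-3)p + (-7)(1−p) = 4p − 7.
Setting these equal: −14p + 8 = 4p − 7 ⇒ −18p = -15 ⇒ p = 5/6, and the value is (-14)·(5/6) + 8 = -11/3.
For Firm B: with q = P(Neutral), equating Expand's and Cut's payoffs gives −3q − 3 = 15q − 7 ⇒ q = 2/9.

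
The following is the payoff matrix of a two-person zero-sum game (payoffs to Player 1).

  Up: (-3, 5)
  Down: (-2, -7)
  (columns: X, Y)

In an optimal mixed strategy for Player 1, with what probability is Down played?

8/13

Row minima: Up → -3, Down → -7; maximin = -3.
Column maxima: X → -2, Y → 5; minimax = -2.
-3 ≠ -2, so there is no saddle point; optimal play is mixed.
Let Player 1 play Up with probability p. Expected payoff against X: (-3)p + (-2)(1−p) = −p − 2; against Y: 5p + (-7)(1−p) = 12p − 7.
Setting these equal: −p − 2 = 12p − 7 ⇒ −13p = -5 ⇒ p = 5/13, and the value is (-1)·(5/13) − 2 = -31/13.
For Player 2: with q = P(X), equating Up's and Down's payoffs gives −8q + 5 = 5q − 7 ⇒ q = 12/13.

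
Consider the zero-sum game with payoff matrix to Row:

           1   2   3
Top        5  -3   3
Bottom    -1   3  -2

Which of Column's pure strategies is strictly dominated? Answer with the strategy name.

3 holds Row's payoff strictly below 1 in every row: 3 < 5, -2 < -1.
So 1 is strictly dominated for Column.

1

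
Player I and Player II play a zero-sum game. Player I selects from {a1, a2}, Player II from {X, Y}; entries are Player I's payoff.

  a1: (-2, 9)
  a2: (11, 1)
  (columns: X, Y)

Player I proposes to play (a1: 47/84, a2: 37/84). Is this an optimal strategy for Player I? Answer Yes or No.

Against X this mix gives (47/84)·(-2) + (37/84)·11 = 313/84.
Against Y this mix gives (47/84)·9 + (37/84)·1 = 115/21.
Player II will play X, holding Player I to 313/84. Shifting weight toward the row that does better against X would raise this floor (the equalizing mix achieves 101/21 against both X and Y), so the proposed strategy is not optimal.

No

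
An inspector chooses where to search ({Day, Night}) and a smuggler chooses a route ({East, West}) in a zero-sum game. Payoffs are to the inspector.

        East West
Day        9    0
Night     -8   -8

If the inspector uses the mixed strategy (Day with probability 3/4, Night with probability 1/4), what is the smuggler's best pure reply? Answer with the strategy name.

If the smuggler plays East, the inspector's expected payoff is (3/4)·9 + (1/4)·(-8) = 19/4.
If the smuggler plays West, the inspector's expected payoff is (3/4)·0 + (1/4)·(-8) = -2.
The smuggler minimizes the inspector's payoff; the smallest is -2, so the best response is West.

West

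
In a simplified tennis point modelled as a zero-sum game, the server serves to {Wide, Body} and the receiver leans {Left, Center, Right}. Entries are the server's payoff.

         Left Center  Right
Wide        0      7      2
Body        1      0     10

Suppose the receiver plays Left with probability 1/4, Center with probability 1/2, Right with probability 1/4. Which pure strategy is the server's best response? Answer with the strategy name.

Wide

Expected payoff of Wide: (1/4)·0 + (1/2)·7 + (1/4)·2 = 4.
Expected payoff of Body: (1/4)·1 + (1/2)·0 + (1/4)·10 = 11/4.
The largest is 4, so the server's best response is Wide.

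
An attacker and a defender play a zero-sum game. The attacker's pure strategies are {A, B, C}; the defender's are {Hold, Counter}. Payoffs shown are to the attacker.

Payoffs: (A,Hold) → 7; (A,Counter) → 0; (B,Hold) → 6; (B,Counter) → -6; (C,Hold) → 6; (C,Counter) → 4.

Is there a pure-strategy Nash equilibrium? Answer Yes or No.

Row minima: A → 0, B → -6, C → 4; maximin = 4.
Column maxima: Hold → 7, Counter → 4; minimax = 4.
maximin = minimax = 4, so a saddle point exists.

Yes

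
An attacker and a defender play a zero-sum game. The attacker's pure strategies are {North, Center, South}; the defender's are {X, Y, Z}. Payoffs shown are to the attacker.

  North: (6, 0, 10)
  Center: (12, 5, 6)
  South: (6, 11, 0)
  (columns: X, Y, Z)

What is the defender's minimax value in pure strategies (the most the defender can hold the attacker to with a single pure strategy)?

10

Column maxima: X → 12, Y → 11, Z → 10.
The smallest of these is 10.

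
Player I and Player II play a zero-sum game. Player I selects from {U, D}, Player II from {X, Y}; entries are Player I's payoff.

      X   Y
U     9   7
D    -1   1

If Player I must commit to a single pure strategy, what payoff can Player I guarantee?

Row minima: U → 7, D → -1.
The best of these is 7.

7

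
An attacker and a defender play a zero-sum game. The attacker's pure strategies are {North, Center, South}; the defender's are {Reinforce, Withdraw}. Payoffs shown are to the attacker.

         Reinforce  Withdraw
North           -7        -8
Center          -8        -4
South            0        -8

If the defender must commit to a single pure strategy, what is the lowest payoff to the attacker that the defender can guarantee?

Column maxima: Reinforce → 0, Withdraw → -4.
The smallest of these is -4.

-4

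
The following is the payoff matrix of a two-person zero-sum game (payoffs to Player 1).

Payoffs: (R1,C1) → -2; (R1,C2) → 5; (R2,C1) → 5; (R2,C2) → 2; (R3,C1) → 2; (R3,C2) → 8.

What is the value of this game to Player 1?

Row minima: R1 → -2, R2 → 2, R3 → 2; maximin = 2.
Column maxima: C1 → 5, C2 → 8; minimax = 5.
2 ≠ 5, so there is no saddle point; optimal play is mixed.
R1 is strictly dominated by R3, so Player 1 never plays it.
On the remaining 2×2 (R2, R3 vs C1, C2):
Let Player 1 play R2 with probability p. Expected payoff against C1: 5p + 2(1−p) = 3p + 2; against C2: 2p + 8(1−p) = −6p + 8.
Setting these equal: 3p + 2 = −6p + 8 ⇒ 9p = 6 ⇒ p = 2/3, and the value is (3)·(2/3) + 2 = 4.
For Player 2: with q = P(C1), equating R2's and R3's payoffs gives 3q + 2 = −6q + 8 ⇒ q = 2/3.

4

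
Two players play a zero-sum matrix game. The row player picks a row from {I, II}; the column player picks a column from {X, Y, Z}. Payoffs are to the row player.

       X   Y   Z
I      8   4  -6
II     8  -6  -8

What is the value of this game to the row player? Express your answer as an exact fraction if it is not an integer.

Row minima: I → -6, II → -8; maximin = -6.
Column maxima: X → 8, Y → 4, Z → -6; minimax = -6.
Since maximin = minimax = -6, there is a saddle point and the value is -6.

-6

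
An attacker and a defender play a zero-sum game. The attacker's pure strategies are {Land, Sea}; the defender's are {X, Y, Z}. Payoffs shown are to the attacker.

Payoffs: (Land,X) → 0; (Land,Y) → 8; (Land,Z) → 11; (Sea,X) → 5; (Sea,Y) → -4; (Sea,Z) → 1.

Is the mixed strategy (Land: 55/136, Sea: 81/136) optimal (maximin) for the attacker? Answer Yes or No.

Against X this mix gives (55/136)·0 + (81/136)·5 = 405/136.
Against Y this mix gives (55/136)·8 + (81/136)·(-4) = 29/34.
Against Z this mix gives (55/136)·11 + (81/136)·1 = 343/68.
The defender will play Y, holding the attacker to 29/34. Shifting weight toward the row that does better against Y would raise this floor (the equalizing mix achieves 40/17 against both Y and X), so the proposed strategy is not optimal.

No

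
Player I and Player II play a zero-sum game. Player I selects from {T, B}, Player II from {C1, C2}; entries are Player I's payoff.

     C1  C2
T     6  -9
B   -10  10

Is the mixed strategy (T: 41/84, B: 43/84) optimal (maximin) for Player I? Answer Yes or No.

No

Against C1 this mix gives (41/84)·6 + (43/84)·(-10) = -46/21.
Against C2 this mix gives (41/84)·(-9) + (43/84)·10 = 61/84.
Player II will play C1, holding Player I to -46/21. Shifting weight toward the row that does better against C1 would raise this floor (the equalizing mix achieves -6/7 against both C1 and C2), so the proposed strategy is not optimal.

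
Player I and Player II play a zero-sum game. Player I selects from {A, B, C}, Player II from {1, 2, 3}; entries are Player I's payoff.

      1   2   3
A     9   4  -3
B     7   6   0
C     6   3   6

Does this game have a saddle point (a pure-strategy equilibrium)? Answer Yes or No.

Row minima: A → -3, B → 0, C → 3; maximin = 3.
Column maxima: 1 → 9, 2 → 6, 3 → 6; minimax = 6.
3 ≠ 6, so no pure-strategy equilibrium exists.

No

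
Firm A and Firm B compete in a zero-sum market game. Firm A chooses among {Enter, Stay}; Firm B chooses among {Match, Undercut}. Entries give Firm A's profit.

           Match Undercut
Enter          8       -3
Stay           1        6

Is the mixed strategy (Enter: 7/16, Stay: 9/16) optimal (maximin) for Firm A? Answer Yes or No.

No

Against Match this mix gives (7/16)·8 + (9/16)·1 = 65/16.
Against Undercut this mix gives (7/16)·(-3) + (9/16)·6 = 33/16.
Firm B will play Undercut, holding Firm A to 33/16. Shifting weight toward the row that does better against Undercut would raise this floor (the equalizing mix achieves 51/16 against both Undercut and Match), so the proposed strategy is not optimal.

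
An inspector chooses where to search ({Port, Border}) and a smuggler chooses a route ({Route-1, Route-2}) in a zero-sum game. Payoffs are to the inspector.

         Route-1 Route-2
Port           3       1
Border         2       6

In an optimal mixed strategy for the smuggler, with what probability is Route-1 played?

Row minima: Port → 1, Border → 2; maximin = 2.
Column maxima: Route-1 → 3, Route-2 → 6; minimax = 3.
2 ≠ 3, so there is no saddle point; optimal play is mixed.
Let the inspector play Port with probability p. Expected payoff against Route-1: 3p + 2(1−p) = p + 2; against Route-2: 1p + 6(1−p) = −5p + 6.
Setting these equal: p + 2 = −5p + 6 ⇒ 6p = 4 ⇒ p = 2/3, and the value is (1)·(2/3) + 2 = 8/3.
For the smuggler: with q = P(Route-1), equating Port's and Border's payoffs gives 2q + 1 = −4q + 6 ⇒ q = 5/6.

5/6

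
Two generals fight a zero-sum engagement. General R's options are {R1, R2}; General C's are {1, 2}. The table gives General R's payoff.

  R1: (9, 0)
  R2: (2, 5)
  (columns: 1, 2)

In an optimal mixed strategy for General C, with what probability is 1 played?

Row minima: R1 → 0, R2 → 2; maximin = 2.
Column maxima: 1 → 9, 2 → 5; minimax = 5.
2 ≠ 5, so there is no saddle point; optimal play is mixed.
Let General R play R1 with probability p. Expected payoff against 1: 9p + 2(1−p) = 7p + 2; against 2: 0p + 5(1−p) = −5p + 5.
Setting these equal: 7p + 2 = −5p + 5 ⇒ 12p = 3 ⇒ p = 1/4, and the value is (7)·(1/4) + 2 = 15/4.
For General C: with q = P(1), equating R1's and R2's payoffs gives 9q = −3q + 5 ⇒ q = 5/12.

5/12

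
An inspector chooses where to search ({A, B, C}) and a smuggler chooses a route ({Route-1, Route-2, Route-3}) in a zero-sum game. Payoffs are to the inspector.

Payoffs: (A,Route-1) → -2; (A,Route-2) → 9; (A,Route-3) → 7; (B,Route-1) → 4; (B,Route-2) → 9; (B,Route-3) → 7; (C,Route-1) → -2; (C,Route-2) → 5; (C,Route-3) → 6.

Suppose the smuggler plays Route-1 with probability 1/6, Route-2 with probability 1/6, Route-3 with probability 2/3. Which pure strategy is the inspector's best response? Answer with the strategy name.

Expected payoff of A: (1/6)·(-2) + (1/6)·9 + (2/3)·7 = 35/6.
Expected payoff of B: (1/6)·4 + (1/6)·9 + (2/3)·7 = 41/6.
Expected payoff of C: (1/6)·(-2) + (1/6)·5 + (2/3)·6 = 9/2.
The largest is 41/6, so the inspector's best response is B.

B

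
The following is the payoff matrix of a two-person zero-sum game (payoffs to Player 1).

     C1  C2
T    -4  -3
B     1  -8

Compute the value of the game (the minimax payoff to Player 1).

-7/2

Row minima: T → -4, B → -8; maximin = -4.
Column maxima: C1 → 1, C2 → -3; minimax = -3.
-4 ≠ -3, so there is no saddle point; optimal play is mixed.
Let Player 1 play T with probability p. Expected payoff against C1: (-4)p + 1(1−p) = −5p + 1; against C2: (-3)p + (-8)(1−p) = 5p − 8.
Setting these equal: −5p + 1 = 5p − 8 ⇒ −10p = -9 ⇒ p = 9/10, and the value is (-5)·(9/10) + 1 = -7/2.
For Player 2: with q = P(C1), equating T's and B's payoffs gives −q − 3 = 9q − 8 ⇒ q = 1/2.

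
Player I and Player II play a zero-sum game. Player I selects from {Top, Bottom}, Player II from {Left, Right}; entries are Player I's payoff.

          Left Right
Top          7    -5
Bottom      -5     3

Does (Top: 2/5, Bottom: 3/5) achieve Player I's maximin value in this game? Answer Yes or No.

Against Left this mix gives (2/5)·7 + (3/5)·(-5) = -1/5.
Against Right this mix gives (2/5)·(-5) + (3/5)·3 = -1/5.
All of Player II's active replies (Left, Right) yield -1/5, and no column does worse for Player I. The mix makes Player II indifferent and guarantees -1/5, so it is optimal.

Yes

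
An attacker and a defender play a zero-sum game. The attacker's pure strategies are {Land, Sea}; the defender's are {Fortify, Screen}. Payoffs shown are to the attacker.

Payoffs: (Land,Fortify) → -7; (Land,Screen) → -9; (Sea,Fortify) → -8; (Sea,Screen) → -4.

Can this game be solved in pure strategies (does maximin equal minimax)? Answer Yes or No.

No

Row minima: Land → -9, Sea → -8; maximin = -8.
Column maxima: Fortify → -7, Screen → -4; minimax = -7.
-8 ≠ -7, so no pure-strategy equilibrium exists.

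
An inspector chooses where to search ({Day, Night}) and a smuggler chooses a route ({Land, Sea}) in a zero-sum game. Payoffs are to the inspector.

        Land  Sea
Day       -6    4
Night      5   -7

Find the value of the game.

Row minima: Day → -6, Night → -7; maximin = -6.
Column maxima: Land → 5, Sea → 4; minimax = 4.
-6 ≠ 4, so there is no saddle point; optimal play is mixed.
Let the inspector play Day with probability p. Expected payoff against Land: (-6)p + 5(1−p) = −11p + 5; against Sea: 4p + (-7)(1−p) = 11p − 7.
Setting these equal: −11p + 5 = 11p − 7 ⇒ −22p = -12 ⇒ p = 6/11, and the value is (-11)·(6/11) + 5 = -1.
For the smuggler: with q = P(Land), equating Day's and Night's payoffs gives −10q + 4 = 12q − 7 ⇒ q = 1/2.

-1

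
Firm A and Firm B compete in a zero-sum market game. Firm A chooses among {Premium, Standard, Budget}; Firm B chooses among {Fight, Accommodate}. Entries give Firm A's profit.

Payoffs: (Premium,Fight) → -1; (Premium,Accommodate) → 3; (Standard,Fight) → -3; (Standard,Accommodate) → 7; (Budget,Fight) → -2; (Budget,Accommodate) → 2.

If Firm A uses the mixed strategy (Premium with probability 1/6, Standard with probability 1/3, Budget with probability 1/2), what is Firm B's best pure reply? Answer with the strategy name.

Fight

If Firm B plays Fight, Firm A's expected payoff is (1/6)·(-1) + (1/3)·(-3) + (1/2)·(-2) = -13/6.
If Firm B plays Accommodate, Firm A's expected payoff is (1/6)·3 + (1/3)·7 + (1/2)·2 = 23/6.
Firm B minimizes Firm A's payoff; the smallest is -13/6, so the best response is Fight.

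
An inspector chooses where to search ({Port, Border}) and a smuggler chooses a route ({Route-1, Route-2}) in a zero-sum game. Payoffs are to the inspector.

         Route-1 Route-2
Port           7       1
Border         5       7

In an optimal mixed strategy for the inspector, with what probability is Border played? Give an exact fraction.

3/4

Row minima: Port → 1, Border → 5; maximin = 5.
Column maxima: Route-1 → 7, Route-2 → 7; minimax = 7.
5 ≠ 7, so there is no saddle point; optimal play is mixed.
Let the inspector play Port with probability p. Expected payoff against Route-1: 7p + 5(1−p) = 2p + 5; against Route-2: 1p + 7(1−p) = −6p + 7.
Setting these equal: 2p + 5 = −6p + 7 ⇒ 8p = 2 ⇒ p = 1/4, and the value is (2)·(1/4) + 5 = 11/2.
For the smuggler: with q = P(Route-1), equating Port's and Border's payoffs gives 6q + 1 = −2q + 7 ⇒ q = 3/4.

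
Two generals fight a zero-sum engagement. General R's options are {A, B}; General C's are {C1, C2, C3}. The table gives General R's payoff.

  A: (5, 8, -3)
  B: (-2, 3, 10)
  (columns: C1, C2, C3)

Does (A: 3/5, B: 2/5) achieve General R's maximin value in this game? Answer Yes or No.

Yes

Against C1 this mix gives (3/5)·5 + (2/5)·(-2) = 11/5.
Against C2 this mix gives (3/5)·8 + (2/5)·3 = 6.
Against C3 this mix gives (3/5)·(-3) + (2/5)·10 = 11/5.
All of General C's active replies (C1, C3) yield 11/5, and no column does worse for General R. The mix makes General C indifferent and guarantees 11/5, so it is optimal.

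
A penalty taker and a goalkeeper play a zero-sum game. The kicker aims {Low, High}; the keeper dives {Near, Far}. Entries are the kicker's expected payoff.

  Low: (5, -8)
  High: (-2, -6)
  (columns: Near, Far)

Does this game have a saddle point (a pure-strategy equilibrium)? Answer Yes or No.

Row minima: Low → -8, High → -6; maximin = -6.
Column maxima: Near → 5, Far → -6; minimax = -6.
maximin = minimax = -6, so a saddle point exists.

Yes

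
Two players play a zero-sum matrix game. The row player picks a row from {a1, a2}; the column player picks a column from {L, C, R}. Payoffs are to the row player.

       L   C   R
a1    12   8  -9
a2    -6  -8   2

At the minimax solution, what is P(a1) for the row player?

10/27

Row minima: a1 → -9, a2 → -8; maximin = -8.
Column maxima: L → 12, C → 8, R → 2; minimax = 2.
-8 ≠ 2, so there is no saddle point; optimal play is mixed.
L is strictly dominated by C (it gives the row player strictly more in every row), so the column player never plays it.
On the remaining 2×2 (a1, a2 vs C, R):
Let the row player play a1 with probability p. Expected payoff against C: 8p + (-8)(1−p) = 16p − 8; against R: (-9)p + 2(1−p) = −11p + 2.
Setting these equal: 16p − 8 = −11p + 2 ⇒ 27p = 10 ⇒ p = 10/27, and the value is (16)·(10/27) − 8 = -56/27.
For the column player: with q = P(C), equating a1's and a2's payoffs gives 17q − 9 = −10q + 2 ⇒ q = 11/27.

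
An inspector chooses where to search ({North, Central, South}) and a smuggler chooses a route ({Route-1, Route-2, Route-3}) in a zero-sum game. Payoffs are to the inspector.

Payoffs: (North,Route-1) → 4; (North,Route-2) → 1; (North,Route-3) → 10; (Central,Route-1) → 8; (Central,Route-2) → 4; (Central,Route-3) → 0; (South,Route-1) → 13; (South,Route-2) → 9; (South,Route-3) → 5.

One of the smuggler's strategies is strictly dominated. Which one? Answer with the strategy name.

Route-2 holds the inspector's payoff strictly below Route-1 in every row: 1 < 4, 4 < 8, 9 < 13.
So Route-1 is strictly dominated for the smuggler.

Route-1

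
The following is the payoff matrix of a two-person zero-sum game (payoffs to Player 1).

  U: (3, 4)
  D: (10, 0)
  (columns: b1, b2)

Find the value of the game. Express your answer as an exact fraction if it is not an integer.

40/11

Row minima: U → 3, D → 0; maximin = 3.
Column maxima: b1 → 10, b2 → 4; minimax = 4.
3 ≠ 4, so there is no saddle point; optimal play is mixed.
Let Player 1 play U with probability p. Expected payoff against b1: 3p + 10(1−p) = −7p + 10; against b2: 4p + 0(1−p) = 4p.
Setting these equal: −7p + 10 = 4p ⇒ −11p = -10 ⇒ p = 10/11, and the value is (-7)·(10/11) + 10 = 40/11.
For Player 2: with q = P(b1), equating U's and D's payoffs gives −q + 4 = 10q ⇒ q = 4/11.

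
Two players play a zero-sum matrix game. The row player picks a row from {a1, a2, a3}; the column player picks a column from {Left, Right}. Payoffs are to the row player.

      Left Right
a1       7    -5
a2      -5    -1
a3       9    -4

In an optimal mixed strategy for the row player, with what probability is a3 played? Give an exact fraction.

4/17

Row minima: a1 → -5, a2 → -5, a3 → -4; maximin = -4.
Column maxima: Left → 9, Right → -1; minimax = -1.
-4 ≠ -1, so there is no saddle point; optimal play is mixed.
a1 is strictly dominated by a3, so the row player never plays it.
On the remaining 2×2 (a2, a3 vs Left, Right):
Let the row player play a2 with probability p. Expected payoff against Left: (-5)p + 9(1−p) = −14p + 9; against Right: (-1)p + (-4)(1−p) = 3p − 4.
Setting these equal: −14p + 9 = 3p − 4 ⇒ −17p = -13 ⇒ p = 13/17, and the value is (-14)·(13/17) + 9 = -29/17.
For the column player: with q = P(Left), equating a2's and a3's payoffs gives −4q − 1 = 13q − 4 ⇒ q = 3/17.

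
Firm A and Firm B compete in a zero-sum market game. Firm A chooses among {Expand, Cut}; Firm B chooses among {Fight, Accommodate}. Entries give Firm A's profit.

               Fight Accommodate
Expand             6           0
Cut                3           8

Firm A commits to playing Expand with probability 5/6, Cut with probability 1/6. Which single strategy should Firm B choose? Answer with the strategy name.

If Firm B plays Fight, Firm A's expected payoff is (5/6)·6 + (1/6)·3 = 11/2.
If Firm B plays Accommodate, Firm A's expected payoff is (5/6)·0 + (1/6)·8 = 4/3.
Firm B minimizes Firm A's payoff; the smallest is 4/3, so the best response is Accommodate.

Accommodate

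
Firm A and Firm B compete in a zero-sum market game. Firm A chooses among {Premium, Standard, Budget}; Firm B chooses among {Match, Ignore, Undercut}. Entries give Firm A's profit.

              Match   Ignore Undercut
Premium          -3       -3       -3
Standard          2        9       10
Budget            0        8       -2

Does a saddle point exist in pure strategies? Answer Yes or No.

Yes

Row minima: Premium → -3, Standard → 2, Budget → -2; maximin = 2.
Column maxima: Match → 2, Ignore → 9, Undercut → 10; minimax = 2.
maximin = minimax = 2, so a saddle point exists.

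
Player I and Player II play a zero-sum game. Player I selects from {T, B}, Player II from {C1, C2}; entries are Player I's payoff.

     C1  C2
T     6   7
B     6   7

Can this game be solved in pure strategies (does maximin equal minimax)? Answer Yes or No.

Row minima: T → 6, B → 6; maximin = 6.
Column maxima: C1 → 6, C2 → 7; minimax = 6.
maximin = minimax = 6, so a saddle point exists.

Yes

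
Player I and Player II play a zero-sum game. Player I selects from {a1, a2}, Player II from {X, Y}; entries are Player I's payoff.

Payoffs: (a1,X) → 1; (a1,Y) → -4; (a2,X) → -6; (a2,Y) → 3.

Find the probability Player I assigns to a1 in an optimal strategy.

Row minima: a1 → -4, a2 → -6; maximin = -4.
Column maxima: X → 1, Y → 3; minimax = 1.
-4 ≠ 1, so there is no saddle point; optimal play is mixed.
Let Player I play a1 with probability p. Expected payoff against X: 1p + (-6)(1−p) = 7p − 6; against Y: (-4)p + 3(1−p) = −7p + 3.
Setting these equal: 7p − 6 = −7p + 3 ⇒ 14p = 9 ⇒ p = 9/14, and the value is (7)·(9/14) − 6 = -3/2.
For Player II: with q = P(X), equating a1's and a2's payoffs gives 5q − 4 = −9q + 3 ⇒ q = 1/2.

9/14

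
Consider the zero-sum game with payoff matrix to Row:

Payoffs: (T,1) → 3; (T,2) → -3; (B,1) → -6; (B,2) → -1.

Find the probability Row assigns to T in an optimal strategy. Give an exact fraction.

5/11

Row minima: T → -3, B → -6; maximin = -3.
Column maxima: 1 → 3, 2 → -1; minimax = -1.
-3 ≠ -1, so there is no saddle point; optimal play is mixed.
Let Row play T with probability p. Expected payoff against 1: 3p + (-6)(1−p) = 9p − 6; against 2: (-3)p + (-1)(1−p) = −2p − 1.
Setting these equal: 9p − 6 = −2p − 1 ⇒ 11p = 5 ⇒ p = 5/11, and the value is (9)·(5/11) − 6 = -21/11.
For Column: with q = P(1), equating T's and B's payoffs gives 6q − 3 = −5q − 1 ⇒ q = 2/11.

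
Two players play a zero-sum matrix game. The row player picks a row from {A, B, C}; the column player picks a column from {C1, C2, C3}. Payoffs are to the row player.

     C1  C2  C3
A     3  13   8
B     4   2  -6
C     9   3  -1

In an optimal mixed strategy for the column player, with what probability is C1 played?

3/5

Row minima: A → 3, B → -6, C → -1; maximin = 3.
Column maxima: C1 → 9, C2 → 13, C3 → 8; minimax = 8.
3 ≠ 8, so there is no saddle point; optimal play is mixed.
B is strictly dominated by C, so the row player never plays it.
C2 is strictly dominated by C3 (it gives the row player strictly more in every row), so the column player never plays it.
On the remaining 2×2 (A, C vs C1, C3):
Let the row player play A with probability p. Expected payoff against C1: 3p + 9(1−p) = −6p + 9; against C3: 8p + (-1)(1−p) = 9p − 1.
Setting these equal: −6p + 9 = 9p − 1 ⇒ −15p = -10 ⇒ p = 2/3, and the value is (-6)·(2/3) + 9 = 5.
For the column player: with q = P(C1), equating A's and C's payoffs gives −5q + 8 = 10q − 1 ⇒ q = 3/5.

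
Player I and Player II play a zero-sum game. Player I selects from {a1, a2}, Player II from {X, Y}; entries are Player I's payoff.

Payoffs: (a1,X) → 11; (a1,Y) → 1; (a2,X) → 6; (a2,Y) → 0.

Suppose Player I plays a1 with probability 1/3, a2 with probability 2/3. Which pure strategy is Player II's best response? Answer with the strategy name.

Y

If Player II plays X, Player I's expected payoff is (1/3)·11 + (2/3)·6 = 23/3.
If Player II plays Y, Player I's expected payoff is (1/3)·1 + (2/3)·0 = 1/3.
Player II minimizes Player I's payoff; the smallest is 1/3, so the best response is Y.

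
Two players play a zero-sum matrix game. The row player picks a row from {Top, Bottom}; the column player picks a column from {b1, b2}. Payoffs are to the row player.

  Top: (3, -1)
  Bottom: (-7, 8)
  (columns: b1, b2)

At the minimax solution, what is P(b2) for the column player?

Row minima: Top → -1, Bottom → -7; maximin = -1.
Column maxima: b1 → 3, b2 → 8; minimax = 3.
-1 ≠ 3, so there is no saddle point; optimal play is mixed.
Let the row player play Top with probability p. Expected payoff against b1: 3p + (-7)(1−p) = 10p − 7; against b2: (-1)p + 8(1−p) = −9p + 8.
Setting these equal: 10p − 7 = −9p + 8 ⇒ 19p = 15 ⇒ p = 15/19, and the value is (10)·(15/19) − 7 = 17/19.
For the column player: with q = P(b1), equating Top's and Bottom's payoffs gives 4q − 1 = −15q + 8 ⇒ q = 9/19.

10/19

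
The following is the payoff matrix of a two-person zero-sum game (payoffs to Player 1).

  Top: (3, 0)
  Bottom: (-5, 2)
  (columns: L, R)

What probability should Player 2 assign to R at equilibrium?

Row minima: Top → 0, Bottom → -5; maximin = 0.
Column maxima: L → 3, R → 2; minimax = 2.
0 ≠ 2, so there is no saddle point; optimal play is mixed.
Let Player 1 play Top with probability p. Expected payoff against L: 3p + (-5)(1−p) = 8p − 5; against R: 0p + 2(1−p) = −2p + 2.
Setting these equal: 8p − 5 = −2p + 2 ⇒ 10p = 7 ⇒ p = 7/10, and the value is (8)·(7/10) − 5 = 3/5.
For Player 2: with q = P(L), equating Top's and Bottom's payoffs gives 3q = −7q + 2 ⇒ q = 1/5.

4/5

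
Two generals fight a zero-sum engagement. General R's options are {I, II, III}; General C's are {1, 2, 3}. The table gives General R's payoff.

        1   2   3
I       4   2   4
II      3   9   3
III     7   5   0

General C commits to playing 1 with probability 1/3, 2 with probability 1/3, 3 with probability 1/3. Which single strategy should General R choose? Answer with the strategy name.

II

Expected payoff of I: (1/3)·4 + (1/3)·2 + (1/3)·4 = 10/3.
Expected payoff of II: (1/3)·3 + (1/3)·9 + (1/3)·3 = 5.
Expected payoff of III: (1/3)·7 + (1/3)·5 + (1/3)·0 = 4.
The largest is 5, so General R's best response is II.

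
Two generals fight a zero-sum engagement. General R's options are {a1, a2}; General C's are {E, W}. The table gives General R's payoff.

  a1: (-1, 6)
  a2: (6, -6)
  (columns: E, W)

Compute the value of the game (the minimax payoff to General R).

30/19

Row minima: a1 → -1, a2 → -6; maximin = -1.
Column maxima: E → 6, W → 6; minimax = 6.
-1 ≠ 6, so there is no saddle point; optimal play is mixed.
Let General R play a1 with probability p. Expected payoff against E: (-1)p + 6(1−p) = −7p + 6; against W: 6p + (-6)(1−p) = 12p − 6.
Setting these equal: −7p + 6 = 12p − 6 ⇒ −19p = -12 ⇒ p = 12/19, and the value is (-7)·(12/19) + 6 = 30/19.
For General C: with q = P(E), equating a1's and a2's payoffs gives −7q + 6 = 12q − 6 ⇒ q = 12/19.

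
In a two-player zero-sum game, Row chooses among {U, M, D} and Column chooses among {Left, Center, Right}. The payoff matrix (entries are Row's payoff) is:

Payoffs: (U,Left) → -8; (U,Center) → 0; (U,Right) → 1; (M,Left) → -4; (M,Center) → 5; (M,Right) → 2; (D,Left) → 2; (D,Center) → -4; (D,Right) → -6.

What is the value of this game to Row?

-10/7

Row minima: U → -8, M → -4, D → -6; maximin = -4.
Column maxima: Left → 2, Center → 5, Right → 2; minimax = 2.
-4 ≠ 2, so there is no saddle point; optimal play is mixed.
U is strictly dominated by M, so Row never plays it.
With U eliminated, Center is strictly dominated by Right (it gives Row strictly more in every remaining row), so Column never plays it.
On the remaining 2×2 (M, D vs Left, Right):
Let Row play M with probability p. Expected payoff against Left: (-4)p + 2(1−p) = −6p + 2; against Right: 2p + (-6)(1−p) = 8p − 6.
Setting these equal: −6p + 2 = 8p − 6 ⇒ −14p = -8 ⇒ p = 4/7, and the value is (-6)·(4/7) + 2 = -10/7.
For Column: with q = P(Left), equating M's and D's payoffs gives −6q + 2 = 8q − 6 ⇒ q = 4/7.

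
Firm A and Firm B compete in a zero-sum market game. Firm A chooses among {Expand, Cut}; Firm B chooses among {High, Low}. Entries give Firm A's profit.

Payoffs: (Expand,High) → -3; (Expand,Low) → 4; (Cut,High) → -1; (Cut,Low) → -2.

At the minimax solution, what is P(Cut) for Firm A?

7/8

Row minima: Expand → -3, Cut → -2; maximin = -2.
Column maxima: High → -1, Low → 4; minimax = -1.
-2 ≠ -1, so there is no saddle point; optimal play is mixed.
Let Firm A play Expand with probability p. Expected payoff against High: (-3)p + (-1)(1−p) = −2p − 1; against Low: 4p + (-2)(1−p) = 6p − 2.
Setting these equal: −2p − 1 = 6p − 2 ⇒ −8p = -1 ⇒ p = 1/8, and the value is (-2)·(1/8) − 1 = -5/4.
For Firm B: with q = P(High), equating Expand's and Cut's payoffs gives −7q + 4 = q − 2 ⇒ q = 3/4.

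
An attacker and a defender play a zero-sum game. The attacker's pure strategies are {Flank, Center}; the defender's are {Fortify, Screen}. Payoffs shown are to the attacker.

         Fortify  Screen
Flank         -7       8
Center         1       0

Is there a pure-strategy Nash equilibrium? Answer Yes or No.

Row minima: Flank → -7, Center → 0; maximin = 0.
Column maxima: Fortify → 1, Screen → 8; minimax = 1.
0 ≠ 1, so no pure-strategy equilibrium exists.

No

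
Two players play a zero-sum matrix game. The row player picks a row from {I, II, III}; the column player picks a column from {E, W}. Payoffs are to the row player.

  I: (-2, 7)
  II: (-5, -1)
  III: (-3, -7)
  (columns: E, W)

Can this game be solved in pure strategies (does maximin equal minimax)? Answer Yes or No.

Yes

Row minima: I → -2, II → -5, III → -7; maximin = -2.
Column maxima: E → -2, W → 7; minimax = -2.
maximin = minimax = -2, so a saddle point exists.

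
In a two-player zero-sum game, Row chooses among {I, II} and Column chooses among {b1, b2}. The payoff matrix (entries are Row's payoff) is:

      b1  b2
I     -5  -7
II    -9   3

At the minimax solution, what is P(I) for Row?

6/7

Row minima: I → -7, II → -9; maximin = -7.
Column maxima: b1 → -5, b2 → 3; minimax = -5.
-7 ≠ -5, so there is no saddle point; optimal play is mixed.
Let Row play I with probability p. Expected payoff against b1: (-5)p + (-9)(1−p) = 4p − 9; against b2: (-7)p + 3(1−p) = −10p + 3.
Setting these equal: 4p − 9 = −10p + 3 ⇒ 14p = 12 ⇒ p = 6/7, and the value is (4)·(6/7) − 9 = -39/7.
For Column: with q = P(b1), equating I's and II's payoffs gives 2q − 7 = −12q + 3 ⇒ q = 5/7.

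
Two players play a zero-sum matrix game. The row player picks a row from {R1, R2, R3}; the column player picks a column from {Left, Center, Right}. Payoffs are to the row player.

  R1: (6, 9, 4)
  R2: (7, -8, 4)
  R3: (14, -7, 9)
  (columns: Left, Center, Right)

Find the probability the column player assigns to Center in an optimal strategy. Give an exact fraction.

5/21

Row minima: R1 → 4, R2 → -8, R3 → -7; maximin = 4.
Column maxima: Left → 14, Center → 9, Right → 9; minimax = 9.
4 ≠ 9, so there is no saddle point; optimal play is mixed.
R2 is strictly dominated by R3, so the row player never plays it.
Left is strictly dominated by Right (it gives the row player strictly more in every row), so the column player never plays it.
On the remaining 2×2 (R1, R3 vs Center, Right):
Let the row player play R1 with probability p. Expected payoff against Center: 9p + (-7)(1−p) = 16p − 7; against Right: 4p + 9(1−p) = −5p + 9.
Setting these equal: 16p − 7 = −5p + 9 ⇒ 21p = 16 ⇒ p = 16/21, and the value is (16)·(16/21) − 7 = 109/21.
For the column player: with q = P(Center), equating R1's and R3's payoffs gives 5q + 4 = −16q + 9 ⇒ q = 5/21.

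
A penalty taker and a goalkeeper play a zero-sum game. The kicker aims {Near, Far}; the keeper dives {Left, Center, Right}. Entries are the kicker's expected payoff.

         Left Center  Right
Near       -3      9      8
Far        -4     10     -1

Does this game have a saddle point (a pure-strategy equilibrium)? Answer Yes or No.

Yes

Row minima: Near → -3, Far → -4; maximin = -3.
Column maxima: Left → -3, Center → 10, Right → 8; minimax = -3.
maximin = minimax = -3, so a saddle point exists.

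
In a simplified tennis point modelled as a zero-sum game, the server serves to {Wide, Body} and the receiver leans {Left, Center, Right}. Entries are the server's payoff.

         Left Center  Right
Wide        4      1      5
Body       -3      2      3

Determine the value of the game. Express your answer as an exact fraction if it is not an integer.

11/8

Row minima: Wide → 1, Body → -3; maximin = 1.
Column maxima: Left → 4, Center → 2, Right → 5; minimax = 2.
1 ≠ 2, so there is no saddle point; optimal play is mixed.
Right is strictly dominated by Left (it gives the server strictly more in every row), so the receiver never plays it.
On the remaining 2×2 (Wide, Body vs Left, Center):
Let the server play Wide with probability p. Expected payoff against Left: 4p + (-3)(1−p) = 7p − 3; against Center: 1p + 2(1−p) = −p + 2.
Setting these equal: 7p − 3 = −p + 2 ⇒ 8p = 5 ⇒ p = 5/8, and the value is (7)·(5/8) − 3 = 11/8.
For the receiver: with q = P(Left), equating Wide's and Body's payoffs gives 3q + 1 = −5q + 2 ⇒ q = 1/8.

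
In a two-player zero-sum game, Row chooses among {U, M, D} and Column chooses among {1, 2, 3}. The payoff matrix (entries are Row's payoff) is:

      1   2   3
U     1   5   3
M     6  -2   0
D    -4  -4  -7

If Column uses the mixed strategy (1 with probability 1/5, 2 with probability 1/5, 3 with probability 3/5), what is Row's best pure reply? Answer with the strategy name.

Expected payoff of U: (1/5)·1 + (1/5)·5 + (3/5)·3 = 3.
Expected payoff of M: (1/5)·6 + (1/5)·(-2) + (3/5)·0 = 4/5.
Expected payoff of D: (1/5)·(-4) + (1/5)·(-4) + (3/5)·(-7) = -29/5.
The largest is 3, so Row's best response is U.

U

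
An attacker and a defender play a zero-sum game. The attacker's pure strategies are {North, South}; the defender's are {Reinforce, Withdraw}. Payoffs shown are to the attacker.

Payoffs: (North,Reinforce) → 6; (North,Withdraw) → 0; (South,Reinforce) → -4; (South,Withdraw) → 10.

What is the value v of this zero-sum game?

Row minima: North → 0, South → -4; maximin = 0.
Column maxima: Reinforce → 6, Withdraw → 10; minimax = 6.
0 ≠ 6, so there is no saddle point; optimal play is mixed.
Let the attacker play North with probability p. Expected payoff against Reinforce: 6p + (-4)(1−p) = 10p − 4; against Withdraw: 0p + 10(1−p) = −10p + 10.
Setting these equal: 10p − 4 = −10p + 10 ⇒ 20p = 14 ⇒ p = 7/10, and the value is (10)·(7/10) − 4 = 3.
For the defender: with q = P(Reinforce), equating North's and South's payoffs gives 6q = −14q + 10 ⇒ q = 1/2.

3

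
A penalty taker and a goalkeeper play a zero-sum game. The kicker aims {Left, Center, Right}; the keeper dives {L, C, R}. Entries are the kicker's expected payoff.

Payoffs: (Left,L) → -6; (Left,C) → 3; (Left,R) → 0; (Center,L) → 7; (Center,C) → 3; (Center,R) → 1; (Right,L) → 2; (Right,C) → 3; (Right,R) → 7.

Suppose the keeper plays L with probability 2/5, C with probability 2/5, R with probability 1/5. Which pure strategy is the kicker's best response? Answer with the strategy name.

Center

Expected payoff of Left: (2/5)·(-6) + (2/5)·3 + (1/5)·0 = -6/5.
Expected payoff of Center: (2/5)·7 + (2/5)·3 + (1/5)·1 = 21/5.
Expected payoff of Right: (2/5)·2 + (2/5)·3 + (1/5)·7 = 17/5.
The largest is 21/5, so the kicker's best response is Center.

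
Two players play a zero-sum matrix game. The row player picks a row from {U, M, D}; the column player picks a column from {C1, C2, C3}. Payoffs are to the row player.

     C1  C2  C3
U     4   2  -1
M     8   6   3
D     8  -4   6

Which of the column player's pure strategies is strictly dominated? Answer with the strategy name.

C1

C2 holds the row player's payoff strictly below C1 in every row: 2 < 4, 6 < 8, -4 < 8.
So C1 is strictly dominated for the column player.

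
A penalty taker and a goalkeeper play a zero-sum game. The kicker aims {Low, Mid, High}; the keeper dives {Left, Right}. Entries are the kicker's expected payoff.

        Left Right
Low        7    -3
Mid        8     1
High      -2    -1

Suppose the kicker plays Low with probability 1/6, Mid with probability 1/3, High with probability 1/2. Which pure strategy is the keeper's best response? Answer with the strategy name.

Right

If the keeper plays Left, the kicker's expected payoff is (1/6)·7 + (1/3)·8 + (1/2)·(-2) = 17/6.
If the keeper plays Right, the kicker's expected payoff is (1/6)·(-3) + (1/3)·1 + (1/2)·(-1) = -2/3.
The keeper minimizes the kicker's payoff; the smallest is -2/3, so the best response is Right.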